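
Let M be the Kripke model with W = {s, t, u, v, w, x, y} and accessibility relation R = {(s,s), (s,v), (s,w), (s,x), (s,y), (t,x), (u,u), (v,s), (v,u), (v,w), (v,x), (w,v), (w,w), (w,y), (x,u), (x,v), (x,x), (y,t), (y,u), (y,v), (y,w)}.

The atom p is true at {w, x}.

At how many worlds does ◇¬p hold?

s: successors {s, v, w, x, y}; ¬p there: s:T, v:T, w:F, x:F, y:T. ✓
t: successors {x}; ¬p there: x:F. ✗
u: successors {u}; ¬p there: u:T. ✓
v: successors {s, u, w, x}; ¬p there: s:T, u:T, w:F, x:F. ✓
w: successors {v, w, y}; ¬p there: v:T, w:F, y:T. ✓
x: successors {u, v, x}; ¬p there: u:T, v:T, x:F. ✓
y: successors {t, u, v, w}; ¬p there: t:T, u:T, v:T, w:F. ✓
Satisfying worlds: {s, u, v, w, x, y}.

6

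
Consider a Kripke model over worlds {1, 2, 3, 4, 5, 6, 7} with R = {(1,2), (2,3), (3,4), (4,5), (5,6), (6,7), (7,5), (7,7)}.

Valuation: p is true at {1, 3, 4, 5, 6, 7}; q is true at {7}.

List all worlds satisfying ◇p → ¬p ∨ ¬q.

{1, 2, 3, 4, 5, 6}

1: ◇p is F, ¬p ∨ ¬q is T. ✓
2: ◇p is T, ¬p ∨ ¬q is T. ✓
3: ◇p is T, ¬p ∨ ¬q is T. ✓
4: ◇p is T, ¬p ∨ ¬q is T. ✓
5: ◇p is T, ¬p ∨ ¬q is T. ✓
6: ◇p is T, ¬p ∨ ¬q is T. ✓
7: ◇p is T, ¬p ∨ ¬q is F. ✗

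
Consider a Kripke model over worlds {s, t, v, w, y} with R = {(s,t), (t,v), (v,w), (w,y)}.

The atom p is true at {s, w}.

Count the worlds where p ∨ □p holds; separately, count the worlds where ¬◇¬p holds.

For p ∨ □p:
s: p is T, □p is F. ✓
t: p is F, □p is F. ✗
v: p is F, □p is T. ✓
w: p is T, □p is F. ✓
y: p is F, □p is T. ✓
— 4 worlds.
For ¬◇¬p:
s: ◇¬p is T. ✗
t: ◇¬p is T. ✗
v: ◇¬p is F. ✓
w: ◇¬p is T. ✗
y: ◇¬p is F. ✓
— 2 worlds.

4 and 2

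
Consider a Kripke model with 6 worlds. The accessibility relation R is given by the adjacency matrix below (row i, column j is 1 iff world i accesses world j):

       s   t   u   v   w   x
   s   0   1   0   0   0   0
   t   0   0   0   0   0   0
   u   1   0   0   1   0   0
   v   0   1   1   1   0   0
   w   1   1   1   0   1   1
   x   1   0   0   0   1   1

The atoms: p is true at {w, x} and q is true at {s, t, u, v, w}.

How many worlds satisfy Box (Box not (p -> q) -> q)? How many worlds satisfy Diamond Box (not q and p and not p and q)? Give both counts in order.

6 and 3

For Box (Box not (p -> q) -> q):
s: successors {t}; Box not (p -> q) -> q there: t:T. ✓
t: no successors, so Box (Box not (p -> q) -> q) holds vacuously. ✓
u: successors {s, v}; Box not (p -> q) -> q there: s:T, v:T. ✓
v: successors {t, u, v}; Box not (p -> q) -> q there: t:T, u:T, v:T. ✓
w: successors {s, t, u, w, x}; Box not (p -> q) -> q there: s:T, t:T, u:T, w:T, x:T. ✓
x: successors {s, w, x}; Box not (p -> q) -> q there: s:T, w:T, x:T. ✓
— 6 worlds.
For Diamond Box (not q and p and not p and q):
s: successors {t}; Box (not q and p and not p and q) there: t:T. ✓
t: no successors, so Diamond Box (not q and p and not p and q) fails. ✗
u: successors {s, v}; Box (not q and p and not p and q) there: s:F, v:F. ✗
v: successors {t, u, v}; Box (not q and p and not p and q) there: t:T, u:F, v:F. ✓
w: successors {s, t, u, w, x}; Box (not q and p and not p and q) there: s:F, t:T, u:F, w:F, x:F. ✓
x: successors {s, w, x}; Box (not q and p and not p and q) there: s:F, w:F, x:F. ✗
— 3 worlds.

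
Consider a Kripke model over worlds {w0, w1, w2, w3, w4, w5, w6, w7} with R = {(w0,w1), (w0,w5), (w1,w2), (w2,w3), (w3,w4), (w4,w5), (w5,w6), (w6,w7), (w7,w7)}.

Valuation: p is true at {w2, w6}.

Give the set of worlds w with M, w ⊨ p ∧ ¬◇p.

w0: p is F, ¬◇p is T. ✗
w1: p is F, ¬◇p is F. ✗
w2: p is T, ¬◇p is T. ✓
w3: p is F, ¬◇p is T. ✗
w4: p is F, ¬◇p is T. ✗
w5: p is F, ¬◇p is F. ✗
w6: p is T, ¬◇p is T. ✓
w7: p is F, ¬◇p is T. ✗

{w2, w6}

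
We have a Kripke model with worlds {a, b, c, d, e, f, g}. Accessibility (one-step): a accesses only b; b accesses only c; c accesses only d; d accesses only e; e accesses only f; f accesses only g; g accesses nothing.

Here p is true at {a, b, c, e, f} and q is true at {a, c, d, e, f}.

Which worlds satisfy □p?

a: successors {b}; p there: b:T. ✓
b: successors {c}; p there: c:T. ✓
c: successors {d}; p there: d:F. ✗
d: successors {e}; p there: e:T. ✓
e: successors {f}; p there: f:T. ✓
f: successors {g}; p there: g:F. ✗
g: no successors, so □p holds vacuously. ✓

{a, b, d, e, g}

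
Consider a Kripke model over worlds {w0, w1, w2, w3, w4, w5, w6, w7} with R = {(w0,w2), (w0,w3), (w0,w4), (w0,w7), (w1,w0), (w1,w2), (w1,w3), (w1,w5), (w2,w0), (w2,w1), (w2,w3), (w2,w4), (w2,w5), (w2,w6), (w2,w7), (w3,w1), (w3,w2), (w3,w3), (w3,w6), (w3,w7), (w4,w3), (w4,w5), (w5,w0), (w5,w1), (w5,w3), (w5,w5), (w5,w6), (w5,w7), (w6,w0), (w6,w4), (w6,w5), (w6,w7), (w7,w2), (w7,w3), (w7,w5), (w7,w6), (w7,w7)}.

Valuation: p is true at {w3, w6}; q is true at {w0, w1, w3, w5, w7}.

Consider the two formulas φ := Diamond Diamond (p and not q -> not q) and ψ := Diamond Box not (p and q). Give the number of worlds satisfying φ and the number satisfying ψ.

For Diamond Diamond (p and not q -> not q):
w0: successors {w2, w3, w4, w7}; Diamond (p and not q -> not q) there: w2:T, w3:T, w4:T, w7:T. ✓
w1: successors {w0, w2, w3, w5}; Diamond (p and not q -> not q) there: w0:T, w2:T, w3:T, w5:T. ✓
w2: successors {w0, w1, w3, w4, w5, w6, w7}; Diamond (p and not q -> not q) there: w0:T, w1:T, w3:T, w4:T, w5:T, w6:T, w7:T. ✓
w3: successors {w1, w2, w3, w6, w7}; Diamond (p and not q -> not q) there: w1:T, w2:T, w3:T, w6:T, w7:T. ✓
w4: successors {w3, w5}; Diamond (p and not q -> not q) there: w3:T, w5:T. ✓
w5: successors {w0, w1, w3, w5, w6, w7}; Diamond (p and not q -> not q) there: w0:T, w1:T, w3:T, w5:T, w6:T, w7:T. ✓
w6: successors {w0, w4, w5, w7}; Diamond (p and not q -> not q) there: w0:T, w4:T, w5:T, w7:T. ✓
w7: successors {w2, w3, w5, w6, w7}; Diamond (p and not q -> not q) there: w2:T, w3:T, w5:T, w6:T, w7:T. ✓
— 8 worlds.
For Diamond Box not (p and q):
w0: successors {w2, w3, w4, w7}; Box not (p and q) there: w2:F, w3:F, w4:F, w7:F. ✗
w1: successors {w0, w2, w3, w5}; Box not (p and q) there: w0:F, w2:F, w3:F, w5:F. ✗
w2: successors {w0, w1, w3, w4, w5, w6, w7}; Box not (p and q) there: w0:F, w1:F, w3:F, w4:F, w5:F, w6:T, w7:F. ✓
w3: successors {w1, w2, w3, w6, w7}; Box not (p and q) there: w1:F, w2:F, w3:F, w6:T, w7:F. ✓
w4: successors {w3, w5}; Box not (p and q) there: w3:F, w5:F. ✗
w5: successors {w0, w1, w3, w5, w6, w7}; Box not (p and q) there: w0:F, w1:F, w3:F, w5:F, w6:T, w7:F. ✓
w6: successors {w0, w4, w5, w7}; Box not (p and q) there: w0:F, w4:F, w5:F, w7:F. ✗
w7: successors {w2, w3, w5, w6, w7}; Box not (p and q) there: w2:F, w3:F, w5:F, w6:T, w7:F. ✓
— 4 worlds.

8 and 4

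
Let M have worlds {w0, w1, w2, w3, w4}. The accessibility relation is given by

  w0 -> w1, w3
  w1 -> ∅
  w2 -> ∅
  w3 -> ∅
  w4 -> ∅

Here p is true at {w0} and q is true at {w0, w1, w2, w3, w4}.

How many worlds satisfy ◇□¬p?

w0: successors {w1, w3}; □¬p there: w1:T, w3:T. ✓
w1: no successors, so ◇□¬p fails. ✗
w2: no successors, so ◇□¬p fails. ✗
w3: no successors, so ◇□¬p fails. ✗
w4: no successors, so ◇□¬p fails. ✗
Satisfying worlds: {w0}.

1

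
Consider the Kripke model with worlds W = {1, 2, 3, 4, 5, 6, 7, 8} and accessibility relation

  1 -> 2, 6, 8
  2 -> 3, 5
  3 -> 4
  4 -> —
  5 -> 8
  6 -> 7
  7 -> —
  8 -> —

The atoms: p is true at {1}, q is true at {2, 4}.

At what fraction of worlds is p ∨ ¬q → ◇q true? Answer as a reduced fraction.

1: p ∨ ¬q is T, ◇q is T. ✓
2: p ∨ ¬q is F, ◇q is F. ✓
3: p ∨ ¬q is T, ◇q is T. ✓
4: p ∨ ¬q is F, ◇q is F. ✓
5: p ∨ ¬q is T, ◇q is F. ✗
6: p ∨ ¬q is T, ◇q is F. ✗
7: p ∨ ¬q is T, ◇q is F. ✗
8: p ∨ ¬q is T, ◇q is F. ✗
That's 4 of 8 worlds, so 4/8 = 1/2.

1/2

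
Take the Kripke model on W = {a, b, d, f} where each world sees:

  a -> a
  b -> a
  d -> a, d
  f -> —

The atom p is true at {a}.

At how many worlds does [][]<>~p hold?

a: successors {a}; []<>~p there: a:F. ✗
b: successors {a}; []<>~p there: a:F. ✗
d: successors {a, d}; []<>~p there: a:F, d:F. ✗
f: no successors, so [][]<>~p holds vacuously. ✓
Satisfying worlds: {f}.

1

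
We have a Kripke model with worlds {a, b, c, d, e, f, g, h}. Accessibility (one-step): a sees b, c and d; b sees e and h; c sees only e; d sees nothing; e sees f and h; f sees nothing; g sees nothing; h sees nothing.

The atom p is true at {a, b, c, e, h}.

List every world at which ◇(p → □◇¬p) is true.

{a, b, e}

a: successors {b, c, d}; p → □◇¬p there: b:F, c:T, d:T. ✓
b: successors {e, h}; p → □◇¬p there: e:F, h:T. ✓
c: successors {e}; p → □◇¬p there: e:F. ✗
d: no successors, so ◇(p → □◇¬p) fails. ✗
e: successors {f, h}; p → □◇¬p there: f:T, h:T. ✓
f: no successors, so ◇(p → □◇¬p) fails. ✗
g: no successors, so ◇(p → □◇¬p) fails. ✗
h: no successors, so ◇(p → □◇¬p) fails. ✗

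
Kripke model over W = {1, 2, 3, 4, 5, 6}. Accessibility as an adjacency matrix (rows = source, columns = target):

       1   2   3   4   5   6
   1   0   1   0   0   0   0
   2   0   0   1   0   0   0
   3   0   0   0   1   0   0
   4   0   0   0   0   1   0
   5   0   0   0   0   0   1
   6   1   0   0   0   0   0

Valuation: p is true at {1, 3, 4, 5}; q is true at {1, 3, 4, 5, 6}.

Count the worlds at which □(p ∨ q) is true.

5

1: successors {2}; p ∨ q there: 2:F. ✗
2: successors {3}; p ∨ q there: 3:T. ✓
3: successors {4}; p ∨ q there: 4:T. ✓
4: successors {5}; p ∨ q there: 5:T. ✓
5: successors {6}; p ∨ q there: 6:T. ✓
6: successors {1}; p ∨ q there: 1:T. ✓
Satisfying worlds: {2, 3, 4, 5, 6}.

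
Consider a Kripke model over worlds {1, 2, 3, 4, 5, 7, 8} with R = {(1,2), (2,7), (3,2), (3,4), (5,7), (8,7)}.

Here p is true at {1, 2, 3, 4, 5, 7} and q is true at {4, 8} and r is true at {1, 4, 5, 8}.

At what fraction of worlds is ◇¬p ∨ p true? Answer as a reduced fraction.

6/7

1: ◇¬p is F, p is T. ✓
2: ◇¬p is F, p is T. ✓
3: ◇¬p is F, p is T. ✓
4: ◇¬p is F, p is T. ✓
5: ◇¬p is F, p is T. ✓
7: ◇¬p is F, p is T. ✓
8: ◇¬p is F, p is F. ✗
That's 6 of 7 worlds, so 6/7.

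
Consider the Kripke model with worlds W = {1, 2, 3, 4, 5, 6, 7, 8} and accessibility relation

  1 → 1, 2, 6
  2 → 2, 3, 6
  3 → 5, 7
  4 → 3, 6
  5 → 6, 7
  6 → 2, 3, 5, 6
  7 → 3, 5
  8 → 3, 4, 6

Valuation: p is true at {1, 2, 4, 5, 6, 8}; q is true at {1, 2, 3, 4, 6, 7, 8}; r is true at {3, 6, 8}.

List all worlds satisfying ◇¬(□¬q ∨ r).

{1, 2, 3, 5, 6, 7, 8}

1: successors {1, 2, 6}; ¬(□¬q ∨ r) there: 1:T, 2:T, 6:F. ✓
2: successors {2, 3, 6}; ¬(□¬q ∨ r) there: 2:T, 3:F, 6:F. ✓
3: successors {5, 7}; ¬(□¬q ∨ r) there: 5:T, 7:T. ✓
4: successors {3, 6}; ¬(□¬q ∨ r) there: 3:F, 6:F. ✗
5: successors {6, 7}; ¬(□¬q ∨ r) there: 6:F, 7:T. ✓
6: successors {2, 3, 5, 6}; ¬(□¬q ∨ r) there: 2:T, 3:F, 5:T, 6:F. ✓
7: successors {3, 5}; ¬(□¬q ∨ r) there: 3:F, 5:T. ✓
8: successors {3, 4, 6}; ¬(□¬q ∨ r) there: 3:F, 4:T, 6:F. ✓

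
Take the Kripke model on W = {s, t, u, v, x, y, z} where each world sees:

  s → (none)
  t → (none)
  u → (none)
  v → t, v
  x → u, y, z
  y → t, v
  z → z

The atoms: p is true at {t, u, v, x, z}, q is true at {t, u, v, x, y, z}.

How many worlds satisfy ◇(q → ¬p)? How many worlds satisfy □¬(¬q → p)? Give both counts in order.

1 and 3

For ◇(q → ¬p):
s: no successors, so ◇(q → ¬p) fails. ✗
t: no successors, so ◇(q → ¬p) fails. ✗
u: no successors, so ◇(q → ¬p) fails. ✗
v: successors {t, v}; q → ¬p there: t:F, v:F. ✗
x: successors {u, y, z}; q → ¬p there: u:F, y:T, z:F. ✓
y: successors {t, v}; q → ¬p there: t:F, v:F. ✗
z: successors {z}; q → ¬p there: z:F. ✗
— 1 world.
For □¬(¬q → p):
s: no successors, so □¬(¬q → p) holds vacuously. ✓
t: no successors, so □¬(¬q → p) holds vacuously. ✓
u: no successors, so □¬(¬q → p) holds vacuously. ✓
v: successors {t, v}; ¬(¬q → p) there: t:F, v:F. ✗
x: successors {u, y, z}; ¬(¬q → p) there: u:F, y:F, z:F. ✗
y: successors {t, v}; ¬(¬q → p) there: t:F, v:F. ✗
z: successors {z}; ¬(¬q → p) there: z:F. ✗
— 3 worlds.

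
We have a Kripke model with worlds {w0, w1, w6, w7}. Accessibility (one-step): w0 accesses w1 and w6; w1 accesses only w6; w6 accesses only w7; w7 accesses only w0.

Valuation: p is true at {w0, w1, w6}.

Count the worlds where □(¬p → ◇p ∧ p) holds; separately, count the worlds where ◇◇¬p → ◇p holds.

For □(¬p → ◇p ∧ p):
w0: successors {w1, w6}; ¬p → ◇p ∧ p there: w1:T, w6:T. ✓
w1: successors {w6}; ¬p → ◇p ∧ p there: w6:T. ✓
w6: successors {w7}; ¬p → ◇p ∧ p there: w7:F. ✗
w7: successors {w0}; ¬p → ◇p ∧ p there: w0:T. ✓
— 3 worlds.
For ◇◇¬p → ◇p:
w0: ◇◇¬p is T, ◇p is T. ✓
w1: ◇◇¬p is T, ◇p is T. ✓
w6: ◇◇¬p is F, ◇p is F. ✓
w7: ◇◇¬p is F, ◇p is T. ✓
— 4 worlds.

3 and 4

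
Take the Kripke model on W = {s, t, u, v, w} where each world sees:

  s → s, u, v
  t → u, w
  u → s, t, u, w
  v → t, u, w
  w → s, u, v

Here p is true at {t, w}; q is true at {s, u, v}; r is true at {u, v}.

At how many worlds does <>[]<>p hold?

0

s: successors {s, u, v}; []<>p there: s:F, u:F, v:F. ✗
t: successors {u, w}; []<>p there: u:F, w:F. ✗
u: successors {s, t, u, w}; []<>p there: s:F, t:F, u:F, w:F. ✗
v: successors {t, u, w}; []<>p there: t:F, u:F, w:F. ✗
w: successors {s, u, v}; []<>p there: s:F, u:F, v:F. ✗
Satisfying worlds: ∅.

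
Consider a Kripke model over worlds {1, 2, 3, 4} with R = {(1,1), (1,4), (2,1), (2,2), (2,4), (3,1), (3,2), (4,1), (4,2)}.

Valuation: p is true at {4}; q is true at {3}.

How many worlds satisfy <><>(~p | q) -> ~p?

3

1: <><>(~p | q) is T, ~p is T. ✓
2: <><>(~p | q) is T, ~p is T. ✓
3: <><>(~p | q) is T, ~p is T. ✓
4: <><>(~p | q) is T, ~p is F. ✗
Satisfying worlds: {1, 2, 3}.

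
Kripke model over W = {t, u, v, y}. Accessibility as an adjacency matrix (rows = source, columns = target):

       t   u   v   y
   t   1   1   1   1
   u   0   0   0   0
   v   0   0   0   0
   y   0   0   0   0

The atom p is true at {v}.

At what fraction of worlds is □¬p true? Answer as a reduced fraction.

t: successors {t, u, v, y}; ¬p there: t:T, u:T, v:F, y:T. ✗
u: no successors, so □¬p holds vacuously. ✓
v: no successors, so □¬p holds vacuously. ✓
y: no successors, so □¬p holds vacuously. ✓
That's 3 of 4 worlds, so 3/4.

3/4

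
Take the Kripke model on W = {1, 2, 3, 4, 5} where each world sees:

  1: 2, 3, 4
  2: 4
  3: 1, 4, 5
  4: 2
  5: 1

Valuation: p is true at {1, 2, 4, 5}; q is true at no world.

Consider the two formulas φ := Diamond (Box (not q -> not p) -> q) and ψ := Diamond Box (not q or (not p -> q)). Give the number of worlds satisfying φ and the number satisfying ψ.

For Diamond (Box (not q -> not p) -> q):
1: successors {2, 3, 4}; Box (not q -> not p) -> q there: 2:T, 3:T, 4:T. ✓
2: successors {4}; Box (not q -> not p) -> q there: 4:T. ✓
3: successors {1, 4, 5}; Box (not q -> not p) -> q there: 1:T, 4:T, 5:T. ✓
4: successors {2}; Box (not q -> not p) -> q there: 2:T. ✓
5: successors {1}; Box (not q -> not p) -> q there: 1:T. ✓
— 5 worlds.
For Diamond Box (not q or (not p -> q)):
1: successors {2, 3, 4}; Box (not q or (not p -> q)) there: 2:T, 3:T, 4:T. ✓
2: successors {4}; Box (not q or (not p -> q)) there: 4:T. ✓
3: successors {1, 4, 5}; Box (not q or (not p -> q)) there: 1:T, 4:T, 5:T. ✓
4: successors {2}; Box (not q or (not p -> q)) there: 2:T. ✓
5: successors {1}; Box (not q or (not p -> q)) there: 1:T. ✓
— 5 worlds.

5 and 5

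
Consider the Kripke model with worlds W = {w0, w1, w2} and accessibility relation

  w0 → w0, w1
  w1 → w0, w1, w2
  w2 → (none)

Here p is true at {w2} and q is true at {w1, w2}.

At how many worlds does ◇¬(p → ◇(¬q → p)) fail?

2

w0: successors {w0, w1}; ¬(p → ◇(¬q → p)) there: w0:F, w1:F. ✗
w1: successors {w0, w1, w2}; ¬(p → ◇(¬q → p)) there: w0:F, w1:F, w2:T. ✓
w2: no successors, so ◇¬(p → ◇(¬q → p)) fails. ✗
Satisfying worlds: {w1}.
So ◇¬(p → ◇(¬q → p)) fails at the other 2 worlds.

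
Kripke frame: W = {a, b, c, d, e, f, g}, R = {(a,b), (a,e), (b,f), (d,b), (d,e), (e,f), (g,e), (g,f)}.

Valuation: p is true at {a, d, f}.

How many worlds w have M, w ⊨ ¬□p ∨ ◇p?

5

a: ¬□p is T, ◇p is F. ✓
b: ¬□p is F, ◇p is T. ✓
c: ¬□p is F, ◇p is F. ✗
d: ¬□p is T, ◇p is F. ✓
e: ¬□p is F, ◇p is T. ✓
f: ¬□p is F, ◇p is F. ✗
g: ¬□p is T, ◇p is T. ✓
Satisfying worlds: {a, b, d, e, g}.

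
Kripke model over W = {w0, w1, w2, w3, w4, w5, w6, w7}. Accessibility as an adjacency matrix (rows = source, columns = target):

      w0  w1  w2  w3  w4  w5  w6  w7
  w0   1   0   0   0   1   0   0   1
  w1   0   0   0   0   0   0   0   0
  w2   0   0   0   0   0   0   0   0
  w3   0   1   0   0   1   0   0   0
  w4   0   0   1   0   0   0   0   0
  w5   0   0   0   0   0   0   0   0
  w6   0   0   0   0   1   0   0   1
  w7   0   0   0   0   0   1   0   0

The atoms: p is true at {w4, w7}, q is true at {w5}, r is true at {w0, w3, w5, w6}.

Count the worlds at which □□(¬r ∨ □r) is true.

7

w0: successors {w0, w4, w7}; □(¬r ∨ □r) there: w0:F, w4:T, w7:T. ✗
w1: no successors, so □□(¬r ∨ □r) holds vacuously. ✓
w2: no successors, so □□(¬r ∨ □r) holds vacuously. ✓
w3: successors {w1, w4}; □(¬r ∨ □r) there: w1:T, w4:T. ✓
w4: successors {w2}; □(¬r ∨ □r) there: w2:T. ✓
w5: no successors, so □□(¬r ∨ □r) holds vacuously. ✓
w6: successors {w4, w7}; □(¬r ∨ □r) there: w4:T, w7:T. ✓
w7: successors {w5}; □(¬r ∨ □r) there: w5:T. ✓
Satisfying worlds: {w1, w2, w3, w4, w5, w6, w7}.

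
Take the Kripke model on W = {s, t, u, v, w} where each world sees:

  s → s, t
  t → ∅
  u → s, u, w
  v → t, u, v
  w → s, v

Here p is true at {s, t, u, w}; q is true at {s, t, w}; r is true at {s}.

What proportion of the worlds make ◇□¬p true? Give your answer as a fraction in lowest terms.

s: successors {s, t}; □¬p there: s:F, t:T. ✓
t: no successors, so ◇□¬p fails. ✗
u: successors {s, u, w}; □¬p there: s:F, u:F, w:F. ✗
v: successors {t, u, v}; □¬p there: t:T, u:F, v:F. ✓
w: successors {s, v}; □¬p there: s:F, v:F. ✗
That's 2 of 5 worlds, so 2/5.

2/5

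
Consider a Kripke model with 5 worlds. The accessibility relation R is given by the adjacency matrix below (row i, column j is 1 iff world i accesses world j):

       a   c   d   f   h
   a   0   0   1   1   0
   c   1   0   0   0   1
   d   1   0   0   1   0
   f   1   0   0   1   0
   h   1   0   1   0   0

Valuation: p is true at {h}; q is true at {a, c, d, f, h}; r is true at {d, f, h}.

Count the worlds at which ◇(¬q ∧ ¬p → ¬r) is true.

a: successors {d, f}; ¬q ∧ ¬p → ¬r there: d:T, f:T. ✓
c: successors {a, h}; ¬q ∧ ¬p → ¬r there: a:T, h:T. ✓
d: successors {a, f}; ¬q ∧ ¬p → ¬r there: a:T, f:T. ✓
f: successors {a, f}; ¬q ∧ ¬p → ¬r there: a:T, f:T. ✓
h: successors {a, d}; ¬q ∧ ¬p → ¬r there: a:T, d:T. ✓
Satisfying worlds: {a, c, d, f, h}.

5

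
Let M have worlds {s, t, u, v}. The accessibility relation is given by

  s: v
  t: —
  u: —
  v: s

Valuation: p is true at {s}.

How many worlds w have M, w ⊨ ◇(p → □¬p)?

2

s: successors {v}; p → □¬p there: v:T. ✓
t: no successors, so ◇(p → □¬p) fails. ✗
u: no successors, so ◇(p → □¬p) fails. ✗
v: successors {s}; p → □¬p there: s:T. ✓
Satisfying worlds: {s, v}.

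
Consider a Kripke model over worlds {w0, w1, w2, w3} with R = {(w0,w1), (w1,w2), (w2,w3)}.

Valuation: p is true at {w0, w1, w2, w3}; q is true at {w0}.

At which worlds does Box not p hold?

{w3}

w0: successors {w1}; not p there: w1:F. ✗
w1: successors {w2}; not p there: w2:F. ✗
w2: successors {w3}; not p there: w3:F. ✗
w3: no successors, so Box not p holds vacuously. ✓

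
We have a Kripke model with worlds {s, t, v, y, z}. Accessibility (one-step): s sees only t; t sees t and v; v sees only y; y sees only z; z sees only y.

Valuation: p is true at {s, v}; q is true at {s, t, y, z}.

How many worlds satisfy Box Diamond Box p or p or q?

5

s: Box Diamond Box p is F, p or q is T. ✓
t: Box Diamond Box p is F, p or q is T. ✓
v: Box Diamond Box p is F, p or q is T. ✓
y: Box Diamond Box p is F, p or q is T. ✓
z: Box Diamond Box p is F, p or q is T. ✓
Satisfying worlds: {s, t, v, y, z}.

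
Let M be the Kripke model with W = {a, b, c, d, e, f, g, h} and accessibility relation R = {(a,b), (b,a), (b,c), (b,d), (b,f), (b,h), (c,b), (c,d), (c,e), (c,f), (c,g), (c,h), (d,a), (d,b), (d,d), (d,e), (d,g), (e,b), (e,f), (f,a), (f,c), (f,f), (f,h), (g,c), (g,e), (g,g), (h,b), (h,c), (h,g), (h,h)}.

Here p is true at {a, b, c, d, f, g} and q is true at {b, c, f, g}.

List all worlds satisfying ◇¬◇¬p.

{b, c, d, f, g}

a: successors {b}; ¬◇¬p there: b:F. ✗
b: successors {a, c, d, f, h}; ¬◇¬p there: a:T, c:F, d:F, f:F, h:F. ✓
c: successors {b, d, e, f, g, h}; ¬◇¬p there: b:F, d:F, e:T, f:F, g:F, h:F. ✓
d: successors {a, b, d, e, g}; ¬◇¬p there: a:T, b:F, d:F, e:T, g:F. ✓
e: successors {b, f}; ¬◇¬p there: b:F, f:F. ✗
f: successors {a, c, f, h}; ¬◇¬p there: a:T, c:F, f:F, h:F. ✓
g: successors {c, e, g}; ¬◇¬p there: c:F, e:T, g:F. ✓
h: successors {b, c, g, h}; ¬◇¬p there: b:F, c:F, g:F, h:F. ✗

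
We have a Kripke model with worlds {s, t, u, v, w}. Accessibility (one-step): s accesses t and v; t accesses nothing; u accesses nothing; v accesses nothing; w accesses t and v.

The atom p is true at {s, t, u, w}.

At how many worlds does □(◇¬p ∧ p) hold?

s: successors {t, v}; ◇¬p ∧ p there: t:F, v:F. ✗
t: no successors, so □(◇¬p ∧ p) holds vacuously. ✓
u: no successors, so □(◇¬p ∧ p) holds vacuously. ✓
v: no successors, so □(◇¬p ∧ p) holds vacuously. ✓
w: successors {t, v}; ◇¬p ∧ p there: t:F, v:F. ✗
Satisfying worlds: {t, u, v}.

3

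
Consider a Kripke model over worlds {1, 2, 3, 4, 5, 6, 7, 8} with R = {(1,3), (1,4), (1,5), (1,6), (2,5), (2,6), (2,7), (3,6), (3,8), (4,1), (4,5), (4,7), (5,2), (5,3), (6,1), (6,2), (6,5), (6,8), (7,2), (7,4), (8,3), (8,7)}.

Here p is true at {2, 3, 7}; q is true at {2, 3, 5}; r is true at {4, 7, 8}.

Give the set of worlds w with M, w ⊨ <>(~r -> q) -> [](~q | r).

1: <>(~r -> q) is T, [](~q | r) is F. ✗
2: <>(~r -> q) is T, [](~q | r) is F. ✗
3: <>(~r -> q) is T, [](~q | r) is T. ✓
4: <>(~r -> q) is T, [](~q | r) is F. ✗
5: <>(~r -> q) is T, [](~q | r) is F. ✗
6: <>(~r -> q) is T, [](~q | r) is F. ✗
7: <>(~r -> q) is T, [](~q | r) is F. ✗
8: <>(~r -> q) is T, [](~q | r) is F. ✗

{3}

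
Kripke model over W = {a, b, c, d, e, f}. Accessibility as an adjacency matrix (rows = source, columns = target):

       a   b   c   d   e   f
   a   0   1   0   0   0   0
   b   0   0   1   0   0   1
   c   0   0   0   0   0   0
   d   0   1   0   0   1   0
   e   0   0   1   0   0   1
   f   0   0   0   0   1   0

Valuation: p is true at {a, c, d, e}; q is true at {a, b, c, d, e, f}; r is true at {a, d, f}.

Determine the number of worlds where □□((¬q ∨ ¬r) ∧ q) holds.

3

a: successors {b}; □((¬q ∨ ¬r) ∧ q) there: b:F. ✗
b: successors {c, f}; □((¬q ∨ ¬r) ∧ q) there: c:T, f:T. ✓
c: no successors, so □□((¬q ∨ ¬r) ∧ q) holds vacuously. ✓
d: successors {b, e}; □((¬q ∨ ¬r) ∧ q) there: b:F, e:F. ✗
e: successors {c, f}; □((¬q ∨ ¬r) ∧ q) there: c:T, f:T. ✓
f: successors {e}; □((¬q ∨ ¬r) ∧ q) there: e:F. ✗
Satisfying worlds: {b, c, e}.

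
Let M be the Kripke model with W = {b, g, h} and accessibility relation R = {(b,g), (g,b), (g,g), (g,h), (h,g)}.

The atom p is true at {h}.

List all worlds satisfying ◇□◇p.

b: successors {g}; □◇p there: g:F. ✗
g: successors {b, g, h}; □◇p there: b:T, g:F, h:T. ✓
h: successors {g}; □◇p there: g:F. ✗

{g}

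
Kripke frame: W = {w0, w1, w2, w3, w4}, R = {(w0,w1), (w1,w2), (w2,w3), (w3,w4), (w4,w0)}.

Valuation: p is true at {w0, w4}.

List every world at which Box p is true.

w0: successors {w1}; p there: w1:F. ✗
w1: successors {w2}; p there: w2:F. ✗
w2: successors {w3}; p there: w3:F. ✗
w3: successors {w4}; p there: w4:T. ✓
w4: successors {w0}; p there: w0:T. ✓

{w3, w4}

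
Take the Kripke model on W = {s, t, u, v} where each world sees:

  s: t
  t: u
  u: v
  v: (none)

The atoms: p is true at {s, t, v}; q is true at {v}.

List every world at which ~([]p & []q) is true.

s: []p & []q is F. ✓
t: []p & []q is F. ✓
u: []p & []q is T. ✗
v: []p & []q is T. ✗

{s, t}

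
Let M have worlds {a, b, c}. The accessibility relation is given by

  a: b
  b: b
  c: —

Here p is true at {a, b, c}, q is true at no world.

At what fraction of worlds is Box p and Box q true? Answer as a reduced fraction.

a: Box p is T, Box q is F. ✗
b: Box p is T, Box q is F. ✗
c: Box p is T, Box q is T. ✓
That's 1 of 3 worlds, so 1/3.

1/3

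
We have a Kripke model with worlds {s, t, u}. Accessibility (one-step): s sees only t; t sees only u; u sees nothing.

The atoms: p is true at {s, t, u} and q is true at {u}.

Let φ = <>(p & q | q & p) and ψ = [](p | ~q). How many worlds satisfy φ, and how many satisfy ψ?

For <>(p & q | q & p):
s: successors {t}; p & q | q & p there: t:F. ✗
t: successors {u}; p & q | q & p there: u:T. ✓
u: no successors, so <>(p & q | q & p) fails. ✗
— 1 world.
For [](p | ~q):
s: successors {t}; p | ~q there: t:T. ✓
t: successors {u}; p | ~q there: u:T. ✓
u: no successors, so [](p | ~q) holds vacuously. ✓
— 3 worlds.

1 and 3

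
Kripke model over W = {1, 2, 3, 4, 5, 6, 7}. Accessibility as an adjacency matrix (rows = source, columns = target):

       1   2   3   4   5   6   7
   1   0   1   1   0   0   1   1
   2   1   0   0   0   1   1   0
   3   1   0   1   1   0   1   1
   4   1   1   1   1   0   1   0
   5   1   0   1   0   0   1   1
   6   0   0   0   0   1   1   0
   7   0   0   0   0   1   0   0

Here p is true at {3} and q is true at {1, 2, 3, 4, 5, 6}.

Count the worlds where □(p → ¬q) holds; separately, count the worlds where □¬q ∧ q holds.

For □(p → ¬q):
1: successors {2, 3, 6, 7}; p → ¬q there: 2:T, 3:F, 6:T, 7:T. ✗
2: successors {1, 5, 6}; p → ¬q there: 1:T, 5:T, 6:T. ✓
3: successors {1, 3, 4, 6, 7}; p → ¬q there: 1:T, 3:F, 4:T, 6:T, 7:T. ✗
4: successors {1, 2, 3, 4, 6}; p → ¬q there: 1:T, 2:T, 3:F, 4:T, 6:T. ✗
5: successors {1, 3, 6, 7}; p → ¬q there: 1:T, 3:F, 6:T, 7:T. ✗
6: successors {5, 6}; p → ¬q there: 5:T, 6:T. ✓
7: successors {5}; p → ¬q there: 5:T. ✓
— 3 worlds.
For □¬q ∧ q:
1: □¬q is F, q is T. ✗
2: □¬q is F, q is T. ✗
3: □¬q is F, q is T. ✗
4: □¬q is F, q is T. ✗
5: □¬q is F, q is T. ✗
6: □¬q is F, q is T. ✗
7: □¬q is F, q is F. ✗
— 0 worlds.

3 and 0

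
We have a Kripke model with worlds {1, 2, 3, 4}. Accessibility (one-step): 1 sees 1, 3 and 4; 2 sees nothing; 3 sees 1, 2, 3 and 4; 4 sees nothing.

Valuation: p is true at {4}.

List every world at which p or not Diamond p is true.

1: p is F, not Diamond p is F. ✗
2: p is F, not Diamond p is T. ✓
3: p is F, not Diamond p is F. ✗
4: p is T, not Diamond p is T. ✓

{2, 4}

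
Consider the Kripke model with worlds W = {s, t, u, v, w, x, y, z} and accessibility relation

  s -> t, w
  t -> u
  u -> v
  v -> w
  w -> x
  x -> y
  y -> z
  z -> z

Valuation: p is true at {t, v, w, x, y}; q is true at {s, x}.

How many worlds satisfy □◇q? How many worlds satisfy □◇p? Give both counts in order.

1 and 4

For □◇q:
s: successors {t, w}; ◇q there: t:F, w:T. ✗
t: successors {u}; ◇q there: u:F. ✗
u: successors {v}; ◇q there: v:F. ✗
v: successors {w}; ◇q there: w:T. ✓
w: successors {x}; ◇q there: x:F. ✗
x: successors {y}; ◇q there: y:F. ✗
y: successors {z}; ◇q there: z:F. ✗
z: successors {z}; ◇q there: z:F. ✗
— 1 world.
For □◇p:
s: successors {t, w}; ◇p there: t:F, w:T. ✗
t: successors {u}; ◇p there: u:T. ✓
u: successors {v}; ◇p there: v:T. ✓
v: successors {w}; ◇p there: w:T. ✓
w: successors {x}; ◇p there: x:T. ✓
x: successors {y}; ◇p there: y:F. ✗
y: successors {z}; ◇p there: z:F. ✗
z: successors {z}; ◇p there: z:F. ✗
— 4 worlds.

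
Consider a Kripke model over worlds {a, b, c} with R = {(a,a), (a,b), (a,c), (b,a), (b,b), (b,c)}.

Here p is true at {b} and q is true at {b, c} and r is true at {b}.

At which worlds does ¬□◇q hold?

a: □◇q is F. ✓
b: □◇q is F. ✓
c: □◇q is T. ✗

{a, b}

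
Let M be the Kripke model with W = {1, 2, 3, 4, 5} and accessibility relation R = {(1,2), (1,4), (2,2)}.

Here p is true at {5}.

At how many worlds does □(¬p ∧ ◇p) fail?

1: successors {2, 4}; ¬p ∧ ◇p there: 2:F, 4:F. ✗
2: successors {2}; ¬p ∧ ◇p there: 2:F. ✗
3: no successors, so □(¬p ∧ ◇p) holds vacuously. ✓
4: no successors, so □(¬p ∧ ◇p) holds vacuously. ✓
5: no successors, so □(¬p ∧ ◇p) holds vacuously. ✓
Satisfying worlds: {3, 4, 5}.
So □(¬p ∧ ◇p) fails at the other 2 worlds.

2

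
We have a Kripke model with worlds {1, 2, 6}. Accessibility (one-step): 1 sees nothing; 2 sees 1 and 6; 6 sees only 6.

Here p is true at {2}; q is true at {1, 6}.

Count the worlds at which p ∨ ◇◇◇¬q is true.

1: p is F, ◇◇◇¬q is F. ✗
2: p is T, ◇◇◇¬q is F. ✓
6: p is F, ◇◇◇¬q is F. ✗
Satisfying worlds: {2}.

1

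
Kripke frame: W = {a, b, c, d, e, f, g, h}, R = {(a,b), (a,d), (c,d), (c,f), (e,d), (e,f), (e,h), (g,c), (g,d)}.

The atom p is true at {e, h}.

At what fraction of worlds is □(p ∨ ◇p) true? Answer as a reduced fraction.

1/2

a: successors {b, d}; p ∨ ◇p there: b:F, d:F. ✗
b: no successors, so □(p ∨ ◇p) holds vacuously. ✓
c: successors {d, f}; p ∨ ◇p there: d:F, f:F. ✗
d: no successors, so □(p ∨ ◇p) holds vacuously. ✓
e: successors {d, f, h}; p ∨ ◇p there: d:F, f:F, h:T. ✗
f: no successors, so □(p ∨ ◇p) holds vacuously. ✓
g: successors {c, d}; p ∨ ◇p there: c:F, d:F. ✗
h: no successors, so □(p ∨ ◇p) holds vacuously. ✓
That's 4 of 8 worlds, so 4/8 = 1/2.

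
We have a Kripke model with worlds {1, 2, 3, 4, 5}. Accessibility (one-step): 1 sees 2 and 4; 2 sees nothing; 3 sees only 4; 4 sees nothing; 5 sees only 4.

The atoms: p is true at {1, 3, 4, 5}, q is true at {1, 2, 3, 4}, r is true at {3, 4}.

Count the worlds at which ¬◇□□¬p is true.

1: ◇□□¬p is T. ✗
2: ◇□□¬p is F. ✓
3: ◇□□¬p is T. ✗
4: ◇□□¬p is F. ✓
5: ◇□□¬p is T. ✗
Satisfying worlds: {2, 4}.

2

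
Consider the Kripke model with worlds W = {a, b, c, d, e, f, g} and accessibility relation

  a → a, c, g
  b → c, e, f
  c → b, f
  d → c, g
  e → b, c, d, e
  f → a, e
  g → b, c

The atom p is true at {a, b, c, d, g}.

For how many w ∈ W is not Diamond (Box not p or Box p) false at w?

a: Diamond (Box not p or Box p) is T. ✗
b: Diamond (Box not p or Box p) is F. ✓
c: Diamond (Box not p or Box p) is F. ✓
d: Diamond (Box not p or Box p) is T. ✗
e: Diamond (Box not p or Box p) is T. ✗
f: Diamond (Box not p or Box p) is T. ✗
g: Diamond (Box not p or Box p) is F. ✓
Satisfying worlds: {b, c, g}.
So not Diamond (Box not p or Box p) fails at the other 4 worlds.

4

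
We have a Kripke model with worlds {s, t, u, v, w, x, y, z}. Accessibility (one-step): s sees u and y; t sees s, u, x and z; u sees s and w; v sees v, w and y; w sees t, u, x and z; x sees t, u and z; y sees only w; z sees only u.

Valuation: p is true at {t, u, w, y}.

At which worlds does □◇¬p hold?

s: successors {u, y}; ◇¬p there: u:T, y:F. ✗
t: successors {s, u, x, z}; ◇¬p there: s:F, u:T, x:T, z:F. ✗
u: successors {s, w}; ◇¬p there: s:F, w:T. ✗
v: successors {v, w, y}; ◇¬p there: v:T, w:T, y:F. ✗
w: successors {t, u, x, z}; ◇¬p there: t:T, u:T, x:T, z:F. ✗
x: successors {t, u, z}; ◇¬p there: t:T, u:T, z:F. ✗
y: successors {w}; ◇¬p there: w:T. ✓
z: successors {u}; ◇¬p there: u:T. ✓

{y, z}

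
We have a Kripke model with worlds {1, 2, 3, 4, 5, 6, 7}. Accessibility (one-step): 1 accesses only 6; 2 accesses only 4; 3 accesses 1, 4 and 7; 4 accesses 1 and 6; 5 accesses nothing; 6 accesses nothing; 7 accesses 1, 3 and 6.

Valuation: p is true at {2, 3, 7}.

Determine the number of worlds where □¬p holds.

5

1: successors {6}; ¬p there: 6:T. ✓
2: successors {4}; ¬p there: 4:T. ✓
3: successors {1, 4, 7}; ¬p there: 1:T, 4:T, 7:F. ✗
4: successors {1, 6}; ¬p there: 1:T, 6:T. ✓
5: no successors, so □¬p holds vacuously. ✓
6: no successors, so □¬p holds vacuously. ✓
7: successors {1, 3, 6}; ¬p there: 1:T, 3:F, 6:T. ✗
Satisfying worlds: {1, 2, 4, 5, 6}.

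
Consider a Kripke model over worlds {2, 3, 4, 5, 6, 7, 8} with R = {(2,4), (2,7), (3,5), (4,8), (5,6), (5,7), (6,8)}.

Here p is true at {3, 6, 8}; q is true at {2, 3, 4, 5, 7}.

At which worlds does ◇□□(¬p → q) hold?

{2, 3, 4, 5, 6}

2: successors {4, 7}; □□(¬p → q) there: 4:T, 7:T. ✓
3: successors {5}; □□(¬p → q) there: 5:T. ✓
4: successors {8}; □□(¬p → q) there: 8:T. ✓
5: successors {6, 7}; □□(¬p → q) there: 6:T, 7:T. ✓
6: successors {8}; □□(¬p → q) there: 8:T. ✓
7: no successors, so ◇□□(¬p → q) fails. ✗
8: no successors, so ◇□□(¬p → q) fails. ✗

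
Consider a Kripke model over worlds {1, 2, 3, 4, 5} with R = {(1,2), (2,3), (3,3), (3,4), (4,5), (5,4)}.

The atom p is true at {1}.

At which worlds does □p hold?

1: successors {2}; p there: 2:F. ✗
2: successors {3}; p there: 3:F. ✗
3: successors {3, 4}; p there: 3:F, 4:F. ✗
4: successors {5}; p there: 5:F. ✗
5: successors {4}; p there: 4:F. ✗

∅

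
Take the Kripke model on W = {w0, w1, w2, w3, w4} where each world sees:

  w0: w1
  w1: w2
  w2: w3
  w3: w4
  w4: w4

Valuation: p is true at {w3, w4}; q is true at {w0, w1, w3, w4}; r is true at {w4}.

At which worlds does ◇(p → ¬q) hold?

{w0, w1}

w0: successors {w1}; p → ¬q there: w1:T. ✓
w1: successors {w2}; p → ¬q there: w2:T. ✓
w2: successors {w3}; p → ¬q there: w3:F. ✗
w3: successors {w4}; p → ¬q there: w4:F. ✗
w4: successors {w4}; p → ¬q there: w4:F. ✗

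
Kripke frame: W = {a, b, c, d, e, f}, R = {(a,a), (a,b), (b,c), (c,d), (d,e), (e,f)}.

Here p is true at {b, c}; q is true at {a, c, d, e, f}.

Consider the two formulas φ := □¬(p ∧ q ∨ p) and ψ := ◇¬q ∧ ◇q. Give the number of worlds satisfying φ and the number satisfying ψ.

For □¬(p ∧ q ∨ p):
a: successors {a, b}; ¬(p ∧ q ∨ p) there: a:T, b:F. ✗
b: successors {c}; ¬(p ∧ q ∨ p) there: c:F. ✗
c: successors {d}; ¬(p ∧ q ∨ p) there: d:T. ✓
d: successors {e}; ¬(p ∧ q ∨ p) there: e:T. ✓
e: successors {f}; ¬(p ∧ q ∨ p) there: f:T. ✓
f: no successors, so □¬(p ∧ q ∨ p) holds vacuously. ✓
— 4 worlds.
For ◇¬q ∧ ◇q:
a: ◇¬q is T, ◇q is T. ✓
b: ◇¬q is F, ◇q is T. ✗
c: ◇¬q is F, ◇q is T. ✗
d: ◇¬q is F, ◇q is T. ✗
e: ◇¬q is F, ◇q is T. ✗
f: ◇¬q is F, ◇q is F. ✗
— 1 world.

4 and 1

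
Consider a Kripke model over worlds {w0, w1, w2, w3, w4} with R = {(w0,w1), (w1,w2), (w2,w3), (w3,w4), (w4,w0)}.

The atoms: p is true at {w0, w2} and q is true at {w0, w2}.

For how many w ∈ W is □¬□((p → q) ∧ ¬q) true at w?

w0: successors {w1}; ¬□((p → q) ∧ ¬q) there: w1:T. ✓
w1: successors {w2}; ¬□((p → q) ∧ ¬q) there: w2:F. ✗
w2: successors {w3}; ¬□((p → q) ∧ ¬q) there: w3:F. ✗
w3: successors {w4}; ¬□((p → q) ∧ ¬q) there: w4:T. ✓
w4: successors {w0}; ¬□((p → q) ∧ ¬q) there: w0:F. ✗
Satisfying worlds: {w0, w3}.

2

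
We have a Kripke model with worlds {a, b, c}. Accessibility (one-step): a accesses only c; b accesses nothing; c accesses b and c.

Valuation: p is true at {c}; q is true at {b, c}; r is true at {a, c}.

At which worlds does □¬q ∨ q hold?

{b, c}

a: □¬q is F, q is F. ✗
b: □¬q is T, q is T. ✓
c: □¬q is F, q is T. ✓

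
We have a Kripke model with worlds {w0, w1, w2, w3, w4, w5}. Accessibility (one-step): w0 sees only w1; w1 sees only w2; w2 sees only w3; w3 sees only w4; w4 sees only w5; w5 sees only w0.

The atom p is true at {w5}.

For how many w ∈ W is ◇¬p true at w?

5

w0: successors {w1}; ¬p there: w1:T. ✓
w1: successors {w2}; ¬p there: w2:T. ✓
w2: successors {w3}; ¬p there: w3:T. ✓
w3: successors {w4}; ¬p there: w4:T. ✓
w4: successors {w5}; ¬p there: w5:F. ✗
w5: successors {w0}; ¬p there: w0:T. ✓
Satisfying worlds: {w0, w1, w2, w3, w5}.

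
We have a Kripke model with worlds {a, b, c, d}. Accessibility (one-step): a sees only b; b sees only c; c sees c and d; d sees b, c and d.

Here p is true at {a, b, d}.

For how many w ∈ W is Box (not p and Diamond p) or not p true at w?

a: Box (not p and Diamond p) is F, not p is F. ✗
b: Box (not p and Diamond p) is T, not p is F. ✓
c: Box (not p and Diamond p) is F, not p is T. ✓
d: Box (not p and Diamond p) is F, not p is F. ✗
Satisfying worlds: {b, c}.

2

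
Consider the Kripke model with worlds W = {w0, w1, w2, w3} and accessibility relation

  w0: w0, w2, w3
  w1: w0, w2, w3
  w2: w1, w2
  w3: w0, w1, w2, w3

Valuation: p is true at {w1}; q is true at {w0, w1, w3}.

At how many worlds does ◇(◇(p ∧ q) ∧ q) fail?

1

w0: successors {w0, w2, w3}; ◇(p ∧ q) ∧ q there: w0:F, w2:F, w3:T. ✓
w1: successors {w0, w2, w3}; ◇(p ∧ q) ∧ q there: w0:F, w2:F, w3:T. ✓
w2: successors {w1, w2}; ◇(p ∧ q) ∧ q there: w1:F, w2:F. ✗
w3: successors {w0, w1, w2, w3}; ◇(p ∧ q) ∧ q there: w0:F, w1:F, w2:F, w3:T. ✓
Satisfying worlds: {w0, w1, w3}.
So ◇(◇(p ∧ q) ∧ q) fails at the other 1 world.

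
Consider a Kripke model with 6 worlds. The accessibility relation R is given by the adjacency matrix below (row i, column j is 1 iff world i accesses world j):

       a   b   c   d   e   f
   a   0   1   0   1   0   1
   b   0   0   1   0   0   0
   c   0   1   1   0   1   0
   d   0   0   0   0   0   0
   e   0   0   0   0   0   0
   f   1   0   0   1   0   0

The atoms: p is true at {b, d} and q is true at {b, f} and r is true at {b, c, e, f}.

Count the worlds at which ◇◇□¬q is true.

4

a: successors {b, d, f}; ◇□¬q there: b:F, d:F, f:T. ✓
b: successors {c}; ◇□¬q there: c:T. ✓
c: successors {b, c, e}; ◇□¬q there: b:F, c:T, e:F. ✓
d: no successors, so ◇◇□¬q fails. ✗
e: no successors, so ◇◇□¬q fails. ✗
f: successors {a, d}; ◇□¬q there: a:T, d:F. ✓
Satisfying worlds: {a, b, c, f}.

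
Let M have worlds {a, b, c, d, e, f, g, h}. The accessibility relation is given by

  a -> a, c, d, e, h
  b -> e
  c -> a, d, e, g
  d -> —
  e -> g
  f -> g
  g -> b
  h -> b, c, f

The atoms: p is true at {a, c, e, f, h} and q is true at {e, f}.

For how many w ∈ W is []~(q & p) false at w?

a: successors {a, c, d, e, h}; ~(q & p) there: a:T, c:T, d:T, e:F, h:T. ✗
b: successors {e}; ~(q & p) there: e:F. ✗
c: successors {a, d, e, g}; ~(q & p) there: a:T, d:T, e:F, g:T. ✗
d: no successors, so []~(q & p) holds vacuously. ✓
e: successors {g}; ~(q & p) there: g:T. ✓
f: successors {g}; ~(q & p) there: g:T. ✓
g: successors {b}; ~(q & p) there: b:T. ✓
h: successors {b, c, f}; ~(q & p) there: b:T, c:T, f:F. ✗
Satisfying worlds: {d, e, f, g}.
So []~(q & p) fails at the other 4 worlds.

4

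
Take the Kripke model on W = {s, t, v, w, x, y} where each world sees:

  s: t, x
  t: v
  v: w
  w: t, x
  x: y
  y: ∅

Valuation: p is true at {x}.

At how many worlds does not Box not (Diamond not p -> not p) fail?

1

s: Box not (Diamond not p -> not p) is F. ✓
t: Box not (Diamond not p -> not p) is F. ✓
v: Box not (Diamond not p -> not p) is F. ✓
w: Box not (Diamond not p -> not p) is F. ✓
x: Box not (Diamond not p -> not p) is F. ✓
y: Box not (Diamond not p -> not p) is T. ✗
Satisfying worlds: {s, t, v, w, x}.
So not Box not (Diamond not p -> not p) fails at the other 1 world.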